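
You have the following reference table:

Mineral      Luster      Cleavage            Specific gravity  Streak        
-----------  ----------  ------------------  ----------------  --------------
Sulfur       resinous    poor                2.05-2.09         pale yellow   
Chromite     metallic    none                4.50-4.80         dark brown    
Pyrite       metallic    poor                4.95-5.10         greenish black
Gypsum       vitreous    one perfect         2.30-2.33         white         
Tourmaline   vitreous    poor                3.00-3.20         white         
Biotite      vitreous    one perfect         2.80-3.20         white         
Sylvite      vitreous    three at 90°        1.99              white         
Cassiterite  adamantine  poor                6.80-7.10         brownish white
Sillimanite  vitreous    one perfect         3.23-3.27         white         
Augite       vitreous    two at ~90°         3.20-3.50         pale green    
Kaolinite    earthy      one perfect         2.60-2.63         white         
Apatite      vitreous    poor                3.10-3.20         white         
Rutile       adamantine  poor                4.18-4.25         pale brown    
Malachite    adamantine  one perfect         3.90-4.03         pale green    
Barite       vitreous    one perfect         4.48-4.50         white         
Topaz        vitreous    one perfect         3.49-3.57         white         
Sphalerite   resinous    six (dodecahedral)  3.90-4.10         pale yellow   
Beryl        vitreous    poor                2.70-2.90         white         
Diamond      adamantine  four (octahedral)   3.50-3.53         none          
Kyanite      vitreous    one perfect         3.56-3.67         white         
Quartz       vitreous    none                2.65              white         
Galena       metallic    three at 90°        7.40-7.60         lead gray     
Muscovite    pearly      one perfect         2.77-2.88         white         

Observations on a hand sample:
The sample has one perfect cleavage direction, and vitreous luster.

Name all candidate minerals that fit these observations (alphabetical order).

Barite, Biotite, Gypsum, Kyanite, Sillimanite, Topaz

One perfect cleavage direction — leaves Gypsum, Biotite, Sillimanite, Kaolinite, Malachite, Barite, Topaz, Kyanite, Muscovite.
Vitreous luster rules out Kaolinite, Malachite, Muscovite.
The minerals that satisfy all observations are Barite, Biotite, Gypsum, Kyanite, Sillimanite, Topaz.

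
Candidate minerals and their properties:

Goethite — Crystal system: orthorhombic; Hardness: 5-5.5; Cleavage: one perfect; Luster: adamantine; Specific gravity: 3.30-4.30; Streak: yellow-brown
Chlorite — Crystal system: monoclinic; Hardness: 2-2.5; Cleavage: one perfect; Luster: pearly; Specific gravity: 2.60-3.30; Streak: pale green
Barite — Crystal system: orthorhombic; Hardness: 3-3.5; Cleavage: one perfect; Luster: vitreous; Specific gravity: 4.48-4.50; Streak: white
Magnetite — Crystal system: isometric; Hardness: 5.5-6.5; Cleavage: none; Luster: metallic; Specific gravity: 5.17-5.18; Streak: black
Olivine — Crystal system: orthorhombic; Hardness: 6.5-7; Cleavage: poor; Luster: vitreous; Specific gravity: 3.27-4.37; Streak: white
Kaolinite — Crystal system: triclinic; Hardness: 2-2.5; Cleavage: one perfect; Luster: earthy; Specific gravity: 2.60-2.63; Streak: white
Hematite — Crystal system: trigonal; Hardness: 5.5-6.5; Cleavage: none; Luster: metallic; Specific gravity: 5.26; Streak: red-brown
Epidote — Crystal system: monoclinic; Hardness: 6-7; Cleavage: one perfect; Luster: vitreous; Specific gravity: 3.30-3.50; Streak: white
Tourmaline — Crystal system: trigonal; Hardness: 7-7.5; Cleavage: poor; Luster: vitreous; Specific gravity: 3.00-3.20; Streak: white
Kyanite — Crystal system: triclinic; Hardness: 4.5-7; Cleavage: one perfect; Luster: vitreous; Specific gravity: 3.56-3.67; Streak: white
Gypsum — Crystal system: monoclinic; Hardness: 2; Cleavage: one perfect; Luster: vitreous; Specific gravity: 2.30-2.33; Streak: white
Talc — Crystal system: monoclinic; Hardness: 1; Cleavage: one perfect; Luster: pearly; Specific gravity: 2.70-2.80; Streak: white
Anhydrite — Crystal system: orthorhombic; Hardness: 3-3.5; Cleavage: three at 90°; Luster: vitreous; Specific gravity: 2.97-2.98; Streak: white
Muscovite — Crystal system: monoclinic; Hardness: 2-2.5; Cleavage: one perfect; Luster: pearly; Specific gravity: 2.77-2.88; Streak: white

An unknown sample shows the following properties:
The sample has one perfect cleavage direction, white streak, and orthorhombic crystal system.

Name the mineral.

Barite

One perfect cleavage direction rules out Magnetite, Olivine, Hematite, Tourmaline, Anhydrite.
White streak excludes Goethite, Chlorite.
Orthorhombic crystal system — only Barite remains.
The only mineral consistent with every observation is Barite.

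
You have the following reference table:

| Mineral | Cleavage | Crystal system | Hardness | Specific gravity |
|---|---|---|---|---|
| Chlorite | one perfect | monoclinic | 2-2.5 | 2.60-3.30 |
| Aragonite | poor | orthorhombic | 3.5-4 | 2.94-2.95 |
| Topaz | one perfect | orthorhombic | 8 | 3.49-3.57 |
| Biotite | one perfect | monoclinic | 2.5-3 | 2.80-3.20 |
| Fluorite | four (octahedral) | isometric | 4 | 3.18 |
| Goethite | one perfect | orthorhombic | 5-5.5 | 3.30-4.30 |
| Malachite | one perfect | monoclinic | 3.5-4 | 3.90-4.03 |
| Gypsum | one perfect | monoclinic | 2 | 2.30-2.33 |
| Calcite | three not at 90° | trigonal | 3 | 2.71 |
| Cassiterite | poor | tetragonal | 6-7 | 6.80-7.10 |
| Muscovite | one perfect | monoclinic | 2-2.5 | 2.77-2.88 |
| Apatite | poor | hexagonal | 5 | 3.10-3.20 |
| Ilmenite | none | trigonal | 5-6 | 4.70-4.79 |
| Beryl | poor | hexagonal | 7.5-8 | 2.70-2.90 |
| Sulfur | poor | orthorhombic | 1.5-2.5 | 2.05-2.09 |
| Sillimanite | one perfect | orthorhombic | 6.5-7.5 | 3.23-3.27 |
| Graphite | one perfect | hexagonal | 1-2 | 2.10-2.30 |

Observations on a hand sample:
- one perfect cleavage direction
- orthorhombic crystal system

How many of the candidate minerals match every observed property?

One perfect cleavage direction: Chlorite, Topaz, Biotite, Goethite, Malachite, Gypsum, Muscovite, Sillimanite, Graphite remain.
Orthorhombic crystal system: Topaz, Goethite, Sillimanite remain.
Remaining candidates: Goethite, Sillimanite, Topaz.
That is 3 minerals.

3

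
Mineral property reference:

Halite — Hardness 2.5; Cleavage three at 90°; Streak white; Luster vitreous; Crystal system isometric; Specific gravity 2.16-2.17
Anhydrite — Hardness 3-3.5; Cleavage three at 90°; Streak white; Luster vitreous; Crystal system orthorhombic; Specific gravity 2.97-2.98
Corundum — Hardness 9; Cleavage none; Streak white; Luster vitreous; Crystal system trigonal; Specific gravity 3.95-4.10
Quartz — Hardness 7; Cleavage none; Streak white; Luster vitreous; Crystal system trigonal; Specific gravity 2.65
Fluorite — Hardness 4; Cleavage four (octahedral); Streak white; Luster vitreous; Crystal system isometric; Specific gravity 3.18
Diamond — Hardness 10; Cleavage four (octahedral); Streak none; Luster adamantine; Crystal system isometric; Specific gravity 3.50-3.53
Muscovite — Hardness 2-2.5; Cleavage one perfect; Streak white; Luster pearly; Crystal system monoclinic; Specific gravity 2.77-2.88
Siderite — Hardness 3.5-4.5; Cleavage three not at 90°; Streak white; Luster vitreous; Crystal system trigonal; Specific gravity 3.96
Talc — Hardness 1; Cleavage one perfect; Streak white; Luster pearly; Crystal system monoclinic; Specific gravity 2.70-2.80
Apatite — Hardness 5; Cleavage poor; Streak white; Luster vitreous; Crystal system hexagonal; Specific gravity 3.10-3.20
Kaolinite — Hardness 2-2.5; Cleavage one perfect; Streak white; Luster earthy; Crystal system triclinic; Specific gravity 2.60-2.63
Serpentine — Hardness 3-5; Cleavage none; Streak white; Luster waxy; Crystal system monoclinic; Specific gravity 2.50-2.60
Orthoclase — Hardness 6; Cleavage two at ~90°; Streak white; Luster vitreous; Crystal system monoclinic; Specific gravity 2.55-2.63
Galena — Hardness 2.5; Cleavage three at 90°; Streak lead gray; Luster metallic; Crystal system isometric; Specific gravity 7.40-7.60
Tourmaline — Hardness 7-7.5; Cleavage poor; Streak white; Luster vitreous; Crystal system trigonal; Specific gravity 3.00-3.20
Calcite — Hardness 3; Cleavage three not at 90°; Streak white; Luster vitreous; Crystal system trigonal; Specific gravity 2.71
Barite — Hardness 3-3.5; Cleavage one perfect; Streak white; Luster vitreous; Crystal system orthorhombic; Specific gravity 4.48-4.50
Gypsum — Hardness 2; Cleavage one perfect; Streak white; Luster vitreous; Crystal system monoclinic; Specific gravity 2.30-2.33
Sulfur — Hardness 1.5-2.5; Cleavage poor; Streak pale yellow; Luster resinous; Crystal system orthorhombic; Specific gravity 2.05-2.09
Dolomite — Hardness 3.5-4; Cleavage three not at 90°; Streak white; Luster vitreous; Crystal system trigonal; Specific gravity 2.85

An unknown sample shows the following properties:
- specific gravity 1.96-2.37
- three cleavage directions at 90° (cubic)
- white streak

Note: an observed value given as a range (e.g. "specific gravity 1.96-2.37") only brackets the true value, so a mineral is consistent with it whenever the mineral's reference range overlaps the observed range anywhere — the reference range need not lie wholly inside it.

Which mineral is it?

Specific gravity 1.96-2.37 — leaves Halite, Gypsum, Sulfur.
Three cleavage directions at 90° (cubic) — Halite remains.
White streak — all remaining candidates fit.
Halite is the sole remaining match.

Halite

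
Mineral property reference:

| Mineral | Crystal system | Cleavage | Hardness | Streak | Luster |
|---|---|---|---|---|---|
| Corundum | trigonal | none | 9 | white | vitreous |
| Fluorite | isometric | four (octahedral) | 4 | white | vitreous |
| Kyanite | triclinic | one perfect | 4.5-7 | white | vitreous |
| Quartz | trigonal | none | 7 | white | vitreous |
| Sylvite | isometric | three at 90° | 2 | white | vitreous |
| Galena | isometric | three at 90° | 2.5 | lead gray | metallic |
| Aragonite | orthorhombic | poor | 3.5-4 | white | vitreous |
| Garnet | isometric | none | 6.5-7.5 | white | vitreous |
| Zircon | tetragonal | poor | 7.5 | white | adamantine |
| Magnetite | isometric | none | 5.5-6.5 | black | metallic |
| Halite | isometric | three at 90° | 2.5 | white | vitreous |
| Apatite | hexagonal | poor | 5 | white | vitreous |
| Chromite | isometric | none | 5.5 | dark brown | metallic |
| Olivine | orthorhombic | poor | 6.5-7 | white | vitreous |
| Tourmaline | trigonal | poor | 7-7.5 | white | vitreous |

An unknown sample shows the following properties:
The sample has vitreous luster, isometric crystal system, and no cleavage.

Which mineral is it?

Vitreous luster eliminates Galena, Zircon, Magnetite, Chromite.
Isometric crystal system — Fluorite, Sylvite, Garnet, Halite remain.
No cleavage — narrows the field to Garnet.
The only mineral consistent with every observation is Garnet.

Garnet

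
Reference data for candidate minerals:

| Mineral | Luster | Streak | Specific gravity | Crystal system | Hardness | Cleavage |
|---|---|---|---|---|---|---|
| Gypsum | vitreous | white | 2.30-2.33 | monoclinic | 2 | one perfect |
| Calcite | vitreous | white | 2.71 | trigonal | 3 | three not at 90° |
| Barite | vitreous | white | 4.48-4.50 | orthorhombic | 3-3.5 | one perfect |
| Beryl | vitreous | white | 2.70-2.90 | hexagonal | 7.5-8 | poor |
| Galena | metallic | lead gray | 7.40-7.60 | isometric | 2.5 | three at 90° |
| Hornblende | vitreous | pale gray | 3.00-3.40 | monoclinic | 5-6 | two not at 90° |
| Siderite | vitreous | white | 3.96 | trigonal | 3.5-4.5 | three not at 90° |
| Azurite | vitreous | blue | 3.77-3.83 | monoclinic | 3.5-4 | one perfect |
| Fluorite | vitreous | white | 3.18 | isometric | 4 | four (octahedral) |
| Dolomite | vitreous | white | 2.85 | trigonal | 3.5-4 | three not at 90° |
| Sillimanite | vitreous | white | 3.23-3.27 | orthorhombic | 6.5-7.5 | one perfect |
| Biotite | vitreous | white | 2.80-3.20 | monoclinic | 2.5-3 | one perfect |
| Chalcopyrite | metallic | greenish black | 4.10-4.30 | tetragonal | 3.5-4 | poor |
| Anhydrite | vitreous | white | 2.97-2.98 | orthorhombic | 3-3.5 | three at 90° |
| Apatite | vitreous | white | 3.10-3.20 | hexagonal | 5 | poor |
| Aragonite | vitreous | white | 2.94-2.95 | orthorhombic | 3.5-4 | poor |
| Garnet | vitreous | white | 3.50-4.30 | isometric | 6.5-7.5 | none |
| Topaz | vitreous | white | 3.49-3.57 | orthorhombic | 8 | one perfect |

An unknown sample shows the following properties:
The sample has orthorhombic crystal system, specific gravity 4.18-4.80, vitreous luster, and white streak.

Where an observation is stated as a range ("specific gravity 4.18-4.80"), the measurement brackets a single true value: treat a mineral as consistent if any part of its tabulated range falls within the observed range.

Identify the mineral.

Orthorhombic crystal system: leaves Barite, Sillimanite, Anhydrite, Aragonite, Topaz.
Specific gravity 4.18-4.80: only Barite remains.
Vitreous luster: no further eliminations.
White streak: every remaining candidate is consistent.
Barite is the sole remaining match.

Barite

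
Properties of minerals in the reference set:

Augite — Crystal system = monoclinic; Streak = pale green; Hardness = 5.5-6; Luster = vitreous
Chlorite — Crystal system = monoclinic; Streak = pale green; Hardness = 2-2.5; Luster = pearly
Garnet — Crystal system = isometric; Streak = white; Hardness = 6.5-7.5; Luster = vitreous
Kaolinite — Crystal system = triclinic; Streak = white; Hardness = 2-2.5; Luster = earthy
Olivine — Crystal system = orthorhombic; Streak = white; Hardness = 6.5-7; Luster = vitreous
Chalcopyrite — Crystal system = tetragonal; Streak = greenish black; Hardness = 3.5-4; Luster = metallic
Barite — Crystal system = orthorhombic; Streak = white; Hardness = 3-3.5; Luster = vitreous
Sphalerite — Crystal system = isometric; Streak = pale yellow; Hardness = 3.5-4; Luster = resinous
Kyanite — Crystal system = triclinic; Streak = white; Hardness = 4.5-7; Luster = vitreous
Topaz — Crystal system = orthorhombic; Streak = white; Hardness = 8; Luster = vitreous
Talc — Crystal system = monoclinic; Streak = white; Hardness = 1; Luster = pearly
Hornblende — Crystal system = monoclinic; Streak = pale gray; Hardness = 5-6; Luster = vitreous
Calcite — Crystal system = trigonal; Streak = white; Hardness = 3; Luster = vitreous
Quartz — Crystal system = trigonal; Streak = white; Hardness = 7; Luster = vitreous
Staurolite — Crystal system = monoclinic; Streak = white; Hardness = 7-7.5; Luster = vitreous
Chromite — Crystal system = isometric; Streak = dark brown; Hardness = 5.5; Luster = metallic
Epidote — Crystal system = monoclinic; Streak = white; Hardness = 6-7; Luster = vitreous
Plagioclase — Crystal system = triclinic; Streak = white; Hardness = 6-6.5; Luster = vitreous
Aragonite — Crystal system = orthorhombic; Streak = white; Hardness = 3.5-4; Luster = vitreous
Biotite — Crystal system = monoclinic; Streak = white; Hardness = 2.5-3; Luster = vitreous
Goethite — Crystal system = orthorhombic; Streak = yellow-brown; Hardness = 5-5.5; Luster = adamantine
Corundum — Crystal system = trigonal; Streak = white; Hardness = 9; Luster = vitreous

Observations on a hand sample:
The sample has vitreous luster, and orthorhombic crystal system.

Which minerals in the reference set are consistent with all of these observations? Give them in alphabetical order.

Aragonite, Barite, Olivine, Topaz

Vitreous luster — Augite, Garnet, Olivine, Barite, Kyanite, Topaz, Hornblende, Calcite, Quartz, Staurolite, Epidote, Plagioclase, Aragonite, Biotite, Corundum remain.
Orthorhombic crystal system — Olivine, Barite, Topaz, Aragonite remain.
Consistent with every observation: Aragonite, Barite, Olivine, Topaz.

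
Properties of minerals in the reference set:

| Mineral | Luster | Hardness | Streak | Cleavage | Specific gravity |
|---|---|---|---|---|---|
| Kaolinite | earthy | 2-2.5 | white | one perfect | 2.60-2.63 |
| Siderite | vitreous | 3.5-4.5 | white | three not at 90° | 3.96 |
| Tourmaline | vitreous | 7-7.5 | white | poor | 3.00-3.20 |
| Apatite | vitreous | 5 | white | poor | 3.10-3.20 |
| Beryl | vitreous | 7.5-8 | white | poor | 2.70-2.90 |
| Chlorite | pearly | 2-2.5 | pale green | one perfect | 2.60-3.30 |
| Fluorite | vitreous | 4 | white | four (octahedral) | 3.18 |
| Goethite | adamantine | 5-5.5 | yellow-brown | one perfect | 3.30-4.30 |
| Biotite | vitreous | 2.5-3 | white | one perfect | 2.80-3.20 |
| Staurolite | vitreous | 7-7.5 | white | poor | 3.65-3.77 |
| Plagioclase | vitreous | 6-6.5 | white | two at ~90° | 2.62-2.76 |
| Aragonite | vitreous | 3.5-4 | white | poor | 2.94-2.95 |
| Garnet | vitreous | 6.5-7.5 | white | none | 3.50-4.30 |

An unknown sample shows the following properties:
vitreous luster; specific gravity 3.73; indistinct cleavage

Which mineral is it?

Staurolite

Vitreous luster eliminates Kaolinite, Chlorite, Goethite.
Specific gravity 3.73 — only Staurolite, Garnet remain.
Indistinct cleavage is inconsistent with Garnet.
The only mineral consistent with every observation is Staurolite.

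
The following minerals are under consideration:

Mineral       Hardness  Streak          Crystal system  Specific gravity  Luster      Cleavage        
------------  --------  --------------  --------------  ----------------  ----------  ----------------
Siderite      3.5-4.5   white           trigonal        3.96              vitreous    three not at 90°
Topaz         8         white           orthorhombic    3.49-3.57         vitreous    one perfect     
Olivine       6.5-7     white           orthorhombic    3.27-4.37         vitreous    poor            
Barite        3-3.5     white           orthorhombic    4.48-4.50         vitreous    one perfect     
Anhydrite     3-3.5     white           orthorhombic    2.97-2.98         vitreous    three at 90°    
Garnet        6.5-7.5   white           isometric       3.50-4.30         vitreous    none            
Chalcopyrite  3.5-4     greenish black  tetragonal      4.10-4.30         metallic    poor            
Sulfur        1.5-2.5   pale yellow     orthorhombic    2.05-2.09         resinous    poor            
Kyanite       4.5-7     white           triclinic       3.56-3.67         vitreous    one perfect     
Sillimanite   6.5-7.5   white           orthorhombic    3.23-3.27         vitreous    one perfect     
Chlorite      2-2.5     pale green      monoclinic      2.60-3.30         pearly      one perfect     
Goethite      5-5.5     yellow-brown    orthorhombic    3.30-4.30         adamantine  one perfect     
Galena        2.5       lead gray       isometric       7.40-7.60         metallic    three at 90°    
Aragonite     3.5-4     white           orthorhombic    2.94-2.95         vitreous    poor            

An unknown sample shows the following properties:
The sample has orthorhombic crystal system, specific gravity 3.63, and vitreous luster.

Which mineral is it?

Olivine

Orthorhombic crystal system eliminates Siderite, Garnet, Chalcopyrite, Kyanite, Chlorite, Galena.
Specific gravity 3.63: only Olivine, Goethite remain.
Vitreous luster rules out Goethite.
Only Olivine satisfies all observations.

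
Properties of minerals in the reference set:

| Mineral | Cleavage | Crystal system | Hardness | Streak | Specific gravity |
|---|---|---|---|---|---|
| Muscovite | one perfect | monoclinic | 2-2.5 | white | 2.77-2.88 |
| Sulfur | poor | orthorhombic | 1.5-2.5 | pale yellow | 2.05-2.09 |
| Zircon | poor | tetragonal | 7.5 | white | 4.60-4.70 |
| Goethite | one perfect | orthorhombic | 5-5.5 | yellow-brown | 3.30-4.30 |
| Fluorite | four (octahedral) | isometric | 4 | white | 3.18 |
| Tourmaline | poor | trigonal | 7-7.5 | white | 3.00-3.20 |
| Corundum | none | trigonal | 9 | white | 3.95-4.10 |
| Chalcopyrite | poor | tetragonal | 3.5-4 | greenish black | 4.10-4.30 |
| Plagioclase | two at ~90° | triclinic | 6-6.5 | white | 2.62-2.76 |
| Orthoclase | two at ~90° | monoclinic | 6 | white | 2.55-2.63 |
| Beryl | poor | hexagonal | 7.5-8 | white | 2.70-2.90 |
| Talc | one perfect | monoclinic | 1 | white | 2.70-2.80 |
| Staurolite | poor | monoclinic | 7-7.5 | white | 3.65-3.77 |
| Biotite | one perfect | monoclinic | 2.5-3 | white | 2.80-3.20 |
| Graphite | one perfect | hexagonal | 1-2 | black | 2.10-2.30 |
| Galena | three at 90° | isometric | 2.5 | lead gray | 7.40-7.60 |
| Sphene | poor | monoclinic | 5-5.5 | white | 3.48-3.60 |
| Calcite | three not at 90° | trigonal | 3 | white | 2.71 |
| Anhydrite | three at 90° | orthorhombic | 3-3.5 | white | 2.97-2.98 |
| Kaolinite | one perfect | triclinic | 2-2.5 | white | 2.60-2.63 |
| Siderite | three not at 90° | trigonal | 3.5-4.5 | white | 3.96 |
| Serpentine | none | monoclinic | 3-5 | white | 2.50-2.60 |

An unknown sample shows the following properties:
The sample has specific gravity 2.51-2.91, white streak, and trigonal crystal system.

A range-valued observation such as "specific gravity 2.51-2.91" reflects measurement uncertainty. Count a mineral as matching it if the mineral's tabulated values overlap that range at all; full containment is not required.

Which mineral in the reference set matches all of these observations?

Calcite

Specific gravity 2.51-2.91 — narrows the field to Muscovite, Plagioclase, Orthoclase, Beryl, Talc, Biotite, Calcite, Kaolinite, Serpentine.
White streak — all remaining candidates fit.
Trigonal crystal system — Calcite remains.
The only mineral consistent with every observation is Calcite.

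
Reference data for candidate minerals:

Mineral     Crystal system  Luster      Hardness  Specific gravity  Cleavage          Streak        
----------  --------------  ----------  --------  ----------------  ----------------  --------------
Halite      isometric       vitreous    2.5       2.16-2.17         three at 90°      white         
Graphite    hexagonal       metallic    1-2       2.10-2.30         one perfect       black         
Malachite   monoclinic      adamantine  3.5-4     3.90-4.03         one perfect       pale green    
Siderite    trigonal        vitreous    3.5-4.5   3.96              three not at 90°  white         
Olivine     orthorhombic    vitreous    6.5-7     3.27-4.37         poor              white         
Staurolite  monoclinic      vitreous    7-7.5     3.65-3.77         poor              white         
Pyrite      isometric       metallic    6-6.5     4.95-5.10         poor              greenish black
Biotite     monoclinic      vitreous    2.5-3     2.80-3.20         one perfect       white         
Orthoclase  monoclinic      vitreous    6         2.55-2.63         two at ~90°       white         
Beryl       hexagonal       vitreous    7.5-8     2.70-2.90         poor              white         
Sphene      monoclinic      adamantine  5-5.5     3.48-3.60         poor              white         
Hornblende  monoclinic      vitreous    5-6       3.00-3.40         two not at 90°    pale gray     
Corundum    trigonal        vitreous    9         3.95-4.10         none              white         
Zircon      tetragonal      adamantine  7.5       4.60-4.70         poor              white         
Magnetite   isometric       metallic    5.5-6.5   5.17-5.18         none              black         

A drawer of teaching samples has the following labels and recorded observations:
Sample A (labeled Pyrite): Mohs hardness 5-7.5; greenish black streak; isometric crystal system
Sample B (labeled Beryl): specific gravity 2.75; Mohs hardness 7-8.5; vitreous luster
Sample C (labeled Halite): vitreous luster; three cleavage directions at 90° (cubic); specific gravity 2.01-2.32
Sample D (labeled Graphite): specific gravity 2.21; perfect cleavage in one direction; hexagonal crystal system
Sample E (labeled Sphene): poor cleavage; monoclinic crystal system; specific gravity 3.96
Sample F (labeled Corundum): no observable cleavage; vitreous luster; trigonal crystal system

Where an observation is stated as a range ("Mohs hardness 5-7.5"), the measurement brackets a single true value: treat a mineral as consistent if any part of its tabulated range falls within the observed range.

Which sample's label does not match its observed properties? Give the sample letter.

E

Sample A: every observation is compatible with the reference values for Pyrite.
Sample B: every observation is compatible with the reference values for Beryl.
Sample C: every observation is compatible with the reference values for Halite.
Sample D: every observation is compatible with the reference values for Graphite.
Sample E: specific gravity 3.96 is outside the reference for Sphene (SG 3.48-3.60) — mislabeled.
Sample F: every observation is compatible with the reference values for Corundum.
Sample E is the mislabeled one.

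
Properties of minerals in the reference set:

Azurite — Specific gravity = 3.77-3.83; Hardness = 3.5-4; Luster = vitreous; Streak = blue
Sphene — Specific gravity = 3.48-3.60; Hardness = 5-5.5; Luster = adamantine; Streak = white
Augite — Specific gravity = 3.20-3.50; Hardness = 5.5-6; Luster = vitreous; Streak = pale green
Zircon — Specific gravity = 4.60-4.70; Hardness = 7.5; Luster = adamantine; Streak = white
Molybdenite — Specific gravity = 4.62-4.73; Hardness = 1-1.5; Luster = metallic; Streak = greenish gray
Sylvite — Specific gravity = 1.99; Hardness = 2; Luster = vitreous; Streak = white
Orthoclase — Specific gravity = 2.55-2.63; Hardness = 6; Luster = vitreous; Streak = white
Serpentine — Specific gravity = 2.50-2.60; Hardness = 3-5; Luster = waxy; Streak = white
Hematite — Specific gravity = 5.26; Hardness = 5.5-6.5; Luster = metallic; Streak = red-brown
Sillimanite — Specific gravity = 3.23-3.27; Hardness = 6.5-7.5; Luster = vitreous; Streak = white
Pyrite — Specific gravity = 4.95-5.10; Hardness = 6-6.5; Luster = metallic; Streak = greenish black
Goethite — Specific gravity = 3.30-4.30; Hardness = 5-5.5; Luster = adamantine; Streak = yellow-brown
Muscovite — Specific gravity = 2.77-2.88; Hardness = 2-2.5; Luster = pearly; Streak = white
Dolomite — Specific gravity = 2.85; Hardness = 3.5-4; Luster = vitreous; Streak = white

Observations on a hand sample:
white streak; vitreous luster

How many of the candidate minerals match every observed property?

White streak rules out Azurite, Augite, Molybdenite, Hematite, Pyrite, Goethite.
Vitreous luster excludes Sphene, Zircon, Serpentine, Muscovite.
Remaining candidates: Dolomite, Orthoclase, Sillimanite, Sylvite.
That is 4 minerals.

4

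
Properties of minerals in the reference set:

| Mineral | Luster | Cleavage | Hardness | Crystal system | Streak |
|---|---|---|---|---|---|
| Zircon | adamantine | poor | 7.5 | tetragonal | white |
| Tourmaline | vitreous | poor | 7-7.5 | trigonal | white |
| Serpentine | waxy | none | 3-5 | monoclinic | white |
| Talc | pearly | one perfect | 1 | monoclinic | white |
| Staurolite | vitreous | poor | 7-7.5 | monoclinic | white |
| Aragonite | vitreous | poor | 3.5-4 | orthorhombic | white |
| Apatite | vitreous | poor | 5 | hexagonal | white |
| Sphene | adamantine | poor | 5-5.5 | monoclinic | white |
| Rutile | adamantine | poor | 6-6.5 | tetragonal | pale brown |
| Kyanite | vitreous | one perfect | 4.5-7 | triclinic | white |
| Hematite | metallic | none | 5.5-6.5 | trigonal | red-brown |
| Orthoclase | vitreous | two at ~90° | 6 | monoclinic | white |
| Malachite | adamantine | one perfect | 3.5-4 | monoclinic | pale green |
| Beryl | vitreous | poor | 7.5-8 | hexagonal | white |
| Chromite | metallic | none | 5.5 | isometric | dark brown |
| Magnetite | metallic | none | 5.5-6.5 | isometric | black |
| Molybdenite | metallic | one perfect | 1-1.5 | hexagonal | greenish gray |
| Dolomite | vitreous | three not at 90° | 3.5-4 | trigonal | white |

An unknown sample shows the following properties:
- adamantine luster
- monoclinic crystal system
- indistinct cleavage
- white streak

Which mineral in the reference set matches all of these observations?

Adamantine luster — narrows the field to Zircon, Sphene, Rutile, Malachite.
Monoclinic crystal system is inconsistent with Zircon, Rutile.
Indistinct cleavage is inconsistent with Malachite.
White streak — all remaining candidates fit.
The only mineral consistent with every observation is Sphene.

Sphene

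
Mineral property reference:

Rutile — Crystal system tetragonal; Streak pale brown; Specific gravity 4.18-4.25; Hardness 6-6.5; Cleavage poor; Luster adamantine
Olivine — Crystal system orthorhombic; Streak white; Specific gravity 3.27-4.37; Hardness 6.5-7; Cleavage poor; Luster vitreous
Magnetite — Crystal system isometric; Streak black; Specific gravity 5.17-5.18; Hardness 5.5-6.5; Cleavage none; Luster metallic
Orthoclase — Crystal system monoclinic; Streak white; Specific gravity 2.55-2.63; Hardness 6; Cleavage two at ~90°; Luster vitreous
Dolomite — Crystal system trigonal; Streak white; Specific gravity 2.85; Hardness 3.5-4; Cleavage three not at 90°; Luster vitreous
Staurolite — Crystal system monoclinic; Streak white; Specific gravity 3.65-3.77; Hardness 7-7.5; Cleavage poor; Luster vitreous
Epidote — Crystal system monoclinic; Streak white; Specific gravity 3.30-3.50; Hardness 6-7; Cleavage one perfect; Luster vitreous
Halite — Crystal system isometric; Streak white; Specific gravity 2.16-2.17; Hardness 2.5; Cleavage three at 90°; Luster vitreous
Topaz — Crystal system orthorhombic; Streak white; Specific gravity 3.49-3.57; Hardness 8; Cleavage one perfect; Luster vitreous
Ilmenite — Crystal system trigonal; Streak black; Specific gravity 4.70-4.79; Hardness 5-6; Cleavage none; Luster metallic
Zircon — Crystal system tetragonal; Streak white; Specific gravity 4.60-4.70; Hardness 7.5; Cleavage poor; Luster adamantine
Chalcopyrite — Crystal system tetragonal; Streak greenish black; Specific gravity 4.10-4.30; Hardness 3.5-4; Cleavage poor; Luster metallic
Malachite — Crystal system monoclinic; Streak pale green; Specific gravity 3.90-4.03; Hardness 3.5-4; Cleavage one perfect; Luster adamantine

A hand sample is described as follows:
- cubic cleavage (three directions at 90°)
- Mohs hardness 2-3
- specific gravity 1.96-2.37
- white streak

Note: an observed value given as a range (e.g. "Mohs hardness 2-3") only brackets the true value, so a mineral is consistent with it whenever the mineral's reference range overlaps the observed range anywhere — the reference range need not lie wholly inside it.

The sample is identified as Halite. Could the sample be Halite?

Consistent

Cubic cleavage (three directions at 90°) — agrees with Halite (cleavage three at 90°).
Mohs hardness 2-3 — agrees with Halite (hardness 2.5).
Specific gravity 1.96-2.37 — agrees with Halite (SG 2.16-2.17).
White streak — agrees with Halite (white streak).
Every observed property is compatible with the reference values for Halite.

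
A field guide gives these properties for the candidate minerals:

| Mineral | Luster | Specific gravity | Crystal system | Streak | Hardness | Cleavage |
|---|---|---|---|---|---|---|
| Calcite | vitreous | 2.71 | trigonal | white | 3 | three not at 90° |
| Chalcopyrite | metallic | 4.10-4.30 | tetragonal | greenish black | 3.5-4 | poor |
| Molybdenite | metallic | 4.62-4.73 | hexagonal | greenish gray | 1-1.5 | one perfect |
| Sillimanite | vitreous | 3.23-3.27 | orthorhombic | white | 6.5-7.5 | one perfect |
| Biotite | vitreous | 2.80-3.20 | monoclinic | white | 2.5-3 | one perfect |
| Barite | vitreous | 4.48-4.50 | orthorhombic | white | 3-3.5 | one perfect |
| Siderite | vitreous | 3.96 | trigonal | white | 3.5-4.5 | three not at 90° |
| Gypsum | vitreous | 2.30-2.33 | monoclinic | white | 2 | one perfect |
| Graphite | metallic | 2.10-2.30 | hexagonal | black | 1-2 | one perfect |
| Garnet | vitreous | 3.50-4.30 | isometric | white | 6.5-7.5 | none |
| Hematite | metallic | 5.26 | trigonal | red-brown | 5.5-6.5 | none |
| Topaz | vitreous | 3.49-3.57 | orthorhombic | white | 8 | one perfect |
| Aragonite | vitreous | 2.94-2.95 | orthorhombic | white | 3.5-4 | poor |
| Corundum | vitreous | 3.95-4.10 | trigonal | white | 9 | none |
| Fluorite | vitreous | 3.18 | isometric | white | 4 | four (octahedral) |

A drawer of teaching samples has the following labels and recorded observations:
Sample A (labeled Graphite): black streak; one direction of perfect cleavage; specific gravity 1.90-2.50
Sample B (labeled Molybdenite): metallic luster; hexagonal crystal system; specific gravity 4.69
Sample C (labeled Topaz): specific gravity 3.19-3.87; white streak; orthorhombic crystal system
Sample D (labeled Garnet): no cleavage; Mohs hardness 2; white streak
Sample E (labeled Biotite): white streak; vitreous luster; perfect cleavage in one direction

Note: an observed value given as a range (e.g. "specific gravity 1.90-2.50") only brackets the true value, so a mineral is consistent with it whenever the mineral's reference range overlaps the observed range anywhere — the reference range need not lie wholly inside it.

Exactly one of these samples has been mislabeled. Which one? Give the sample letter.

D

Sample A: all recorded properties match Graphite.
Sample B: all recorded properties match Molybdenite.
Sample C: all recorded properties match Topaz.
Sample D: Mohs hardness 2 is outside the reference for Garnet (hardness 6.5-7.5) — mislabeled.
Sample E: all recorded properties match Biotite.
The mislabeled specimen is D.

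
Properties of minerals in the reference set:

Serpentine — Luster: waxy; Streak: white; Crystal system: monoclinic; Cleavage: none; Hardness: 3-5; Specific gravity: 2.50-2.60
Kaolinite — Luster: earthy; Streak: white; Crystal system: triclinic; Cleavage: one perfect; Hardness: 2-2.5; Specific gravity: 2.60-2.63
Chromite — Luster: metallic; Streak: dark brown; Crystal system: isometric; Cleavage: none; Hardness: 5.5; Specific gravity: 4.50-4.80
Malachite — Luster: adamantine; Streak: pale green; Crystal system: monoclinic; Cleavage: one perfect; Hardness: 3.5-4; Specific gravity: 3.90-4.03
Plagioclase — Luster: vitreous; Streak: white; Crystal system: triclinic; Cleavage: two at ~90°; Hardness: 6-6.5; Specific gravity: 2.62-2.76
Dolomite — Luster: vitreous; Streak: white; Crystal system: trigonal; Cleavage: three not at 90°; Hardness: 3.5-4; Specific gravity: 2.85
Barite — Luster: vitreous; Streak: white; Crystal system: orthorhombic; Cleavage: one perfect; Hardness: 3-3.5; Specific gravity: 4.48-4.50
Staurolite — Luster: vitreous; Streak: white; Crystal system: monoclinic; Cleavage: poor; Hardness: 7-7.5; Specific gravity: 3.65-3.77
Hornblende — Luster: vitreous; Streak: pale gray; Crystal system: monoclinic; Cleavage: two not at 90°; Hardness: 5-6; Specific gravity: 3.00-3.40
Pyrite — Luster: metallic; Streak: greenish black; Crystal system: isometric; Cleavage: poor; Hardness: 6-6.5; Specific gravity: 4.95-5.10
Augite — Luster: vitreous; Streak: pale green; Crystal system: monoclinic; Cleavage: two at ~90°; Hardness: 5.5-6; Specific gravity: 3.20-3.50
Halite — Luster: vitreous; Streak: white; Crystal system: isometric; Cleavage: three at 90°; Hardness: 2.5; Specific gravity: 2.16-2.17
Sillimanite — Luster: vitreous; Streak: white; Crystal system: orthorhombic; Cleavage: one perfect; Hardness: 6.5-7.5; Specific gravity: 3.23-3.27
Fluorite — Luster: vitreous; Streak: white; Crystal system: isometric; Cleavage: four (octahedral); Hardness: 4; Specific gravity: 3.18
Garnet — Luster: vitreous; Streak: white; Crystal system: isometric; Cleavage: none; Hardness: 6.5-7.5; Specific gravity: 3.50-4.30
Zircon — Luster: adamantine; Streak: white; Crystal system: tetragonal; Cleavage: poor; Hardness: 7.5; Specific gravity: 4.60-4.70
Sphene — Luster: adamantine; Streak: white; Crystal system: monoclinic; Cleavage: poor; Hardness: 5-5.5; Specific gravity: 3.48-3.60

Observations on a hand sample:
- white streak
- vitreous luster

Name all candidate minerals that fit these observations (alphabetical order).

Barite, Dolomite, Fluorite, Garnet, Halite, Plagioclase, Sillimanite, Staurolite

White streak excludes Chromite, Malachite, Hornblende, Pyrite, Augite.
Vitreous luster excludes Serpentine, Kaolinite, Zircon, Sphene.
Consistent with every observation: Barite, Dolomite, Fluorite, Garnet, Halite, Plagioclase, Sillimanite, Staurolite.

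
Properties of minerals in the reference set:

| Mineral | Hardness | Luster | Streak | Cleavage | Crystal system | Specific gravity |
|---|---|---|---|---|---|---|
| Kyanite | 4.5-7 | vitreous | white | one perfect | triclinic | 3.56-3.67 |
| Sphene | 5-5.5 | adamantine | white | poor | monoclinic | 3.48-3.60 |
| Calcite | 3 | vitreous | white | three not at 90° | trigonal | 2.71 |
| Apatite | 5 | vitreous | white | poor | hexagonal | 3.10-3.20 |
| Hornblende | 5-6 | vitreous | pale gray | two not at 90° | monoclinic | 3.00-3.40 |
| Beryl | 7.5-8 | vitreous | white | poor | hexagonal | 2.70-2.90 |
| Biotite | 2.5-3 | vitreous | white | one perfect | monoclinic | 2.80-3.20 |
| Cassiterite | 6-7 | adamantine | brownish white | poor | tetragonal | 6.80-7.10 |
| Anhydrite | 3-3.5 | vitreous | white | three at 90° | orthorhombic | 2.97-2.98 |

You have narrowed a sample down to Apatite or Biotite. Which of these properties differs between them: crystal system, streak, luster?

crystal system

Crystal system: Apatite hexagonal, Biotite monoclinic — these differ.
Streak: both white — identical.
Luster: both vitreous — identical.
Of the listed properties, crystal system is the one that separates them.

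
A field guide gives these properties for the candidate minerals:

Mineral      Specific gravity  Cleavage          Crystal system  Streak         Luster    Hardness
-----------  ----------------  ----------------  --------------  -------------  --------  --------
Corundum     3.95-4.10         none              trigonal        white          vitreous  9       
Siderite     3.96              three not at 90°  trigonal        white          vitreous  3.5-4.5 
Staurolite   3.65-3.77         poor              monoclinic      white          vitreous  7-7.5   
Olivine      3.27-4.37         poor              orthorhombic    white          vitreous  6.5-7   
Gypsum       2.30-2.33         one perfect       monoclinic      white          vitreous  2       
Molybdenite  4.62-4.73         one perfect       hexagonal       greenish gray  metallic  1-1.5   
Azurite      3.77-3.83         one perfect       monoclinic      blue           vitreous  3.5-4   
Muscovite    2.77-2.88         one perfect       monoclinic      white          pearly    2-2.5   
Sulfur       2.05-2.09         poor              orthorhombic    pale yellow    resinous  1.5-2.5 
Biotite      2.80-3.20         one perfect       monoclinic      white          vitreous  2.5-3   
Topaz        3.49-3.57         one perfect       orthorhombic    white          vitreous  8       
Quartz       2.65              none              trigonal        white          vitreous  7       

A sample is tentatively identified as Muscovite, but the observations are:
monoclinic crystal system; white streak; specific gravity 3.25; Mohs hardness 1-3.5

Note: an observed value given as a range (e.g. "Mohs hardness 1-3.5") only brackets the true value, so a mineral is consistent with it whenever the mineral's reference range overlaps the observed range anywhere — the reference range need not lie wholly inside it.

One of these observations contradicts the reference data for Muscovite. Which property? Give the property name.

Monoclinic crystal system: Muscovite has monoclinic system — matches.
White streak: Muscovite has white streak — matches.
Specific gravity 3.25: Muscovite has SG 2.77-2.88 — inconsistent.
Mohs hardness 1-3.5: Muscovite has hardness 2-2.5 — matches.
The specific gravity is the one property that does not fit.

specific gravity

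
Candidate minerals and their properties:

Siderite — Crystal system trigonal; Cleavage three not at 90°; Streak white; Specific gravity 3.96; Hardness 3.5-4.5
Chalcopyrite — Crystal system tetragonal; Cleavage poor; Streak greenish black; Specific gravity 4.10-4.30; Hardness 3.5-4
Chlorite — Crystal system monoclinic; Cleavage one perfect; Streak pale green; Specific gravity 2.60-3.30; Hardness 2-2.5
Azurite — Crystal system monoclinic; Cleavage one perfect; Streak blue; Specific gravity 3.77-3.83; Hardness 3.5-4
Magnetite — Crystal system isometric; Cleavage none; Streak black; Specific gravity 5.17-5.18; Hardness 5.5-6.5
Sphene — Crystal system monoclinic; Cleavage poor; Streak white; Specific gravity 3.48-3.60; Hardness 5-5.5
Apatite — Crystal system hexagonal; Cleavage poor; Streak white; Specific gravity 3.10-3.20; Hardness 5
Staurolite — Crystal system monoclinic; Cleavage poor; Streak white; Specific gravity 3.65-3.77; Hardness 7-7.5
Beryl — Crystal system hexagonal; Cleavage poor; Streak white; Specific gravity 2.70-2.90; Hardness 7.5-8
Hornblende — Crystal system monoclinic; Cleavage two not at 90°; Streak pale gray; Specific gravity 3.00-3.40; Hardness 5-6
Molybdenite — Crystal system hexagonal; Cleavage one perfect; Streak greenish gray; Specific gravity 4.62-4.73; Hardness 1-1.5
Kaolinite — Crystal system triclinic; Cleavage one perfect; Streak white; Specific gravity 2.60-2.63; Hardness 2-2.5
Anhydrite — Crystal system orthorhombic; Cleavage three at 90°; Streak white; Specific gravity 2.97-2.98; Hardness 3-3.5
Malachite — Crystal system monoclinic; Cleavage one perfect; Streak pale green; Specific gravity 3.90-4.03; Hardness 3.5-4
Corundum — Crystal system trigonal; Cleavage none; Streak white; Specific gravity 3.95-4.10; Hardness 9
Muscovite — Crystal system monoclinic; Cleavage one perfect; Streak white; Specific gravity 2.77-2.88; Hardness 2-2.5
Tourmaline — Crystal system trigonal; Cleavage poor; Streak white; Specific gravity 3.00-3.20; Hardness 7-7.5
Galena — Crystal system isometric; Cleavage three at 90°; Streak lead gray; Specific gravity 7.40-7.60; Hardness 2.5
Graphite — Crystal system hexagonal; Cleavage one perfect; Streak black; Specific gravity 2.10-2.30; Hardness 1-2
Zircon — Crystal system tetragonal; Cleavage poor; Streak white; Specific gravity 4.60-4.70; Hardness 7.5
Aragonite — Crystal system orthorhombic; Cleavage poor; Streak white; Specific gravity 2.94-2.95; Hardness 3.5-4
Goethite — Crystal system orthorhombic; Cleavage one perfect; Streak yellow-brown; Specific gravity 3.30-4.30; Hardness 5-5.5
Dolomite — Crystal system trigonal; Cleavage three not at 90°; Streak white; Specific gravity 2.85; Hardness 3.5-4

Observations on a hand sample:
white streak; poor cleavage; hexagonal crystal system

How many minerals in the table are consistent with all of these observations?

White streak: Siderite, Sphene, Apatite, Staurolite, Beryl, Kaolinite, Anhydrite, Corundum, Muscovite, Tourmaline, Zircon, Aragonite, Dolomite remain.
Poor cleavage is inconsistent with Siderite, Kaolinite, Anhydrite, Corundum, Muscovite, Dolomite.
Hexagonal crystal system: Apatite, Beryl remain.
Remaining candidates: Apatite, Beryl.
That is 2 minerals.

2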